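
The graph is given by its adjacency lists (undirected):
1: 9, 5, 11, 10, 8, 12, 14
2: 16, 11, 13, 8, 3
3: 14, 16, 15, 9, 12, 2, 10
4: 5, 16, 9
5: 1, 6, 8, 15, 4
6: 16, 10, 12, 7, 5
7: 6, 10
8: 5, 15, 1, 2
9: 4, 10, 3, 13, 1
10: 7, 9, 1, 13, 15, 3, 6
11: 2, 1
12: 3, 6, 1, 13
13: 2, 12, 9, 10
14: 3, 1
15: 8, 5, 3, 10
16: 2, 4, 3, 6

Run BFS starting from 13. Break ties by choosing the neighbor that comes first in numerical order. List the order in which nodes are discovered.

Visit 13; enqueue 2, 9, 10, 12 → queue [2, 9, 10, 12]
Visit 2; enqueue 3, 8, 11, 16 → queue [9, 10, 12, 3, 8, 11, 16]
Visit 9; enqueue 1, 4 → queue [10, 12, 3, 8, 11, 16, 1, 4]
Visit 10; enqueue 6, 7, 15 → queue [12, 3, 8, 11, 16, 1, 4, 6, 7, 15]
Visit 12 → queue [3, 8, 11, 16, 1, 4, 6, 7, 15]
Visit 3; enqueue 14 → queue [8, 11, 16, 1, 4, 6, 7, 15, 14]
Visit 8; enqueue 5 → queue [11, 16, 1, 4, 6, 7, 15, 14, 5]
Visit 11 → queue [16, 1, 4, 6, 7, 15, 14, 5]
Visit 16 → queue [1, 4, 6, 7, 15, 14, 5]
Visit 1 → queue [4, 6, 7, 15, 14, 5]
Visit 4 → queue [6, 7, 15, 14, 5]
Visit 6 → queue [7, 15, 14, 5]
Visit 7 → queue [15, 14, 5]
Visit 15 → queue [14, 5]
Visit 14 → queue [5]
Visit 5 → queue []

13, 2, 9, 10, 12, 3, 8, 11, 16, 1, 4, 6, 7, 15, 14, 5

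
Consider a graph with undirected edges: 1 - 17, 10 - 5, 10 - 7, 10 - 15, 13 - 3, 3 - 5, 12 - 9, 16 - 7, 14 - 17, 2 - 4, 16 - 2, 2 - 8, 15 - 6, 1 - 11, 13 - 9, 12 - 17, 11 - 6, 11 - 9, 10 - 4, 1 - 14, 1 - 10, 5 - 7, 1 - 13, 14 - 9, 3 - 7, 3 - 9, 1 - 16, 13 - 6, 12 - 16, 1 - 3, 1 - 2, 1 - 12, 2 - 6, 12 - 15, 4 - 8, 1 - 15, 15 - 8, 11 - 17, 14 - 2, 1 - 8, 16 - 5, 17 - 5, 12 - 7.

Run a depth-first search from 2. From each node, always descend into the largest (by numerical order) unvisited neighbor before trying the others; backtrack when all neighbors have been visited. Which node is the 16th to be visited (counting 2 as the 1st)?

8

Visit 2
2 → 16
16 → 12
12 → 17
17 → 14
14 → 9
9 → 13
13 → 6
6 → 15
15 → 10
10 → 7
7 → 5
5 → 3
3 → 1
1 → 11
1 → 8
8 → 4

Visit order: 2, 16, 12, 17, 14, 9, 13, 6, 15, 10, 7, 5, 3, 1, 11, 8, 4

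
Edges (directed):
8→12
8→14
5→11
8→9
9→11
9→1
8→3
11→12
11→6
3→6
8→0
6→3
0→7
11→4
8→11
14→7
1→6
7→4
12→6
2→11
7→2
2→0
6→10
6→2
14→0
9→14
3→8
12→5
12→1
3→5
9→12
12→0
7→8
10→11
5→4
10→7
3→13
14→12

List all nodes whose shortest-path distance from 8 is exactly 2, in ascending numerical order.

1, 4, 5, 6, 7, 13

Level 0: 8
Level 1: 0, 3, 9, 11, 12, 14
Level 2: 1, 4, 5, 6, 7, 13
Level 3: 2, 10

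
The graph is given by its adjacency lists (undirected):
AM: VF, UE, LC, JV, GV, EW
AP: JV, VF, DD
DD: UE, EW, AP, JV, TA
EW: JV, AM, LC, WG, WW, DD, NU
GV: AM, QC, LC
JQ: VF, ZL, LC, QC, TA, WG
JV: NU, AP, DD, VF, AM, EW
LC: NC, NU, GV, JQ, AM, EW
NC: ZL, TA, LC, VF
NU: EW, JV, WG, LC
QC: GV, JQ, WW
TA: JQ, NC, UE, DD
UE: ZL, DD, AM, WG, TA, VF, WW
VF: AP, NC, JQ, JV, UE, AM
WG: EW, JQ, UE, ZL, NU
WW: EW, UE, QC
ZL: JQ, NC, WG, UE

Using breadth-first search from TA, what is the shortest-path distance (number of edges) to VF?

2

Level 0: TA
Level 1: DD, JQ, NC, UE
Level 2: AM, AP, EW, JV, LC, QC, VF, WG, WW, ZL
Level 3: GV, NU
VF first appears at level 2.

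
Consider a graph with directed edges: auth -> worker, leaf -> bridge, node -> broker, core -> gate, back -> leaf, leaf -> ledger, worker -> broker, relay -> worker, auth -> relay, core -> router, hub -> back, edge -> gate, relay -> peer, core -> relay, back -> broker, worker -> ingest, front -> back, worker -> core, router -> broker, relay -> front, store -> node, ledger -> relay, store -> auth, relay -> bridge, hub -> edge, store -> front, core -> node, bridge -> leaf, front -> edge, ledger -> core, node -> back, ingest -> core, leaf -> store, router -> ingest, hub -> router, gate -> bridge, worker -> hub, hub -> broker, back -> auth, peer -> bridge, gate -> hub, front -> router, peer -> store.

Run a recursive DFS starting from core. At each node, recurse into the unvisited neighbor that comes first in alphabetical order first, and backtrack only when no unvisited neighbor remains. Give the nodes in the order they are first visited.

Visit core
core → gate
gate → bridge
bridge → leaf
leaf → ledger
ledger → relay
relay → front
front → back
back → auth
auth → worker
worker → broker
worker → hub
hub → edge
hub → router
router → ingest
relay → peer
peer → store
store → node

core, gate, bridge, leaf, ledger, relay, front, back, auth, worker, broker, hub, edge, router, ingest, peer, store, node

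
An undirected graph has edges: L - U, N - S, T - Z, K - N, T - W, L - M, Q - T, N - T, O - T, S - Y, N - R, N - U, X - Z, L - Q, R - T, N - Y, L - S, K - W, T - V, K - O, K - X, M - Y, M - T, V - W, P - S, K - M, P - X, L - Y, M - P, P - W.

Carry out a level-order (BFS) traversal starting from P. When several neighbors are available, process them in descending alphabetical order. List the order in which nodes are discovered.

Visit P; enqueue X, W, S, M → queue [X, W, S, M]
Visit X; enqueue Z, K → queue [W, S, M, Z, K]
Visit W; enqueue V, T → queue [S, M, Z, K, V, T]
Visit S; enqueue Y, N, L → queue [M, Z, K, V, T, Y, N, L]
Visit M → queue [Z, K, V, T, Y, N, L]
Visit Z → queue [K, V, T, Y, N, L]
Visit K; enqueue O → queue [V, T, Y, N, L, O]
Visit V → queue [T, Y, N, L, O]
Visit T; enqueue R, Q → queue [Y, N, L, O, R, Q]
Visit Y → queue [N, L, O, R, Q]
Visit N; enqueue U → queue [L, O, R, Q, U]
Visit L → queue [O, R, Q, U]
Visit O → queue [R, Q, U]
Visit R → queue [Q, U]
Visit Q → queue [U]
Visit U → queue []

P, X, W, S, M, Z, K, V, T, Y, N, L, O, R, Q, U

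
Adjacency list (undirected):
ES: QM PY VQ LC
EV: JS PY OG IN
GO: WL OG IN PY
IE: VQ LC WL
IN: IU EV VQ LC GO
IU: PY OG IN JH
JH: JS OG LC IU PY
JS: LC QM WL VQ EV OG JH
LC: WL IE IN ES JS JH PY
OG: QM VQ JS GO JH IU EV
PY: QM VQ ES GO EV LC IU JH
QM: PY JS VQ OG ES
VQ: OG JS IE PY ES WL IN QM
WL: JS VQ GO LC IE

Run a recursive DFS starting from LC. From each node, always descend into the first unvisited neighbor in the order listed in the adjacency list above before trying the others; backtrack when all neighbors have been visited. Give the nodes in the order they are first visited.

Visit LC
LC → WL
WL → JS
JS → QM
QM → PY
PY → VQ
VQ → OG
OG → GO
GO → IN
IN → IU
IU → JH
IN → EV
VQ → IE
VQ → ES

LC -> WL -> JS -> QM -> PY -> VQ -> OG -> GO -> IN -> IU -> JH -> EV -> IE -> ES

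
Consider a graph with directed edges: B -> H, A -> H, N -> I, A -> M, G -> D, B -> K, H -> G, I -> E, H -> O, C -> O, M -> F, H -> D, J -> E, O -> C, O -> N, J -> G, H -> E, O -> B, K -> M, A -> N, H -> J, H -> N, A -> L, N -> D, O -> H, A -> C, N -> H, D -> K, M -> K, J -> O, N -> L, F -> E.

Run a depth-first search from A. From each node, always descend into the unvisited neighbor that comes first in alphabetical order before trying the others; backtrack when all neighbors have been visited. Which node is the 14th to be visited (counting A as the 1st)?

Visit A
A → C
C → O
O → B
B → H
H → D
D → K
K → M
M → F
F → E
H → G
H → J
H → N
N → I
N → L

Visit order: A, C, O, B, H, D, K, M, F, E, G, J, N, I, L

I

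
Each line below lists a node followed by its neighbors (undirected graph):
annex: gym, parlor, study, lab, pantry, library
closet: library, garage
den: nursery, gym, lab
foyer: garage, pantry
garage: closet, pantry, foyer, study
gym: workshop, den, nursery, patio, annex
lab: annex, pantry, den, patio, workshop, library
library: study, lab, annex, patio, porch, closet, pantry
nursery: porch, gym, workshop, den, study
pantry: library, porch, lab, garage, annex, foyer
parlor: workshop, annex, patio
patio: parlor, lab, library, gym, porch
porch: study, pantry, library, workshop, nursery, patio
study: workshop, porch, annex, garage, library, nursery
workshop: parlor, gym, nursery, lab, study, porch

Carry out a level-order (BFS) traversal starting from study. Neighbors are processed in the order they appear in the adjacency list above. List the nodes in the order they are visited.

study, workshop, porch, annex, garage, library, nursery, parlor, gym, lab, pantry, patio, closet, foyer, den

Visit study; enqueue workshop, porch, annex, garage, library, nursery → queue [workshop, porch, annex, garage, library, nursery]
Visit workshop; enqueue parlor, gym, lab → queue [porch, annex, garage, library, nursery, parlor, gym, lab]
Visit porch; enqueue pantry, patio → queue [annex, garage, library, nursery, parlor, gym, lab, pantry, patio]
Visit annex → queue [garage, library, nursery, parlor, gym, lab, pantry, patio]
Visit garage; enqueue closet, foyer → queue [library, nursery, parlor, gym, lab, pantry, patio, closet, foyer]
Visit library → queue [nursery, parlor, gym, lab, pantry, patio, closet, foyer]
Visit nursery; enqueue den → queue [parlor, gym, lab, pantry, patio, closet, foyer, den]
Visit parlor → queue [gym, lab, pantry, patio, closet, foyer, den]
Visit gym → queue [lab, pantry, patio, closet, foyer, den]
Visit lab → queue [pantry, patio, closet, foyer, den]
Visit pantry → queue [patio, closet, foyer, den]
Visit patio → queue [closet, foyer, den]
Visit closet → queue [foyer, den]
Visit foyer → queue [den]
Visit den → queue []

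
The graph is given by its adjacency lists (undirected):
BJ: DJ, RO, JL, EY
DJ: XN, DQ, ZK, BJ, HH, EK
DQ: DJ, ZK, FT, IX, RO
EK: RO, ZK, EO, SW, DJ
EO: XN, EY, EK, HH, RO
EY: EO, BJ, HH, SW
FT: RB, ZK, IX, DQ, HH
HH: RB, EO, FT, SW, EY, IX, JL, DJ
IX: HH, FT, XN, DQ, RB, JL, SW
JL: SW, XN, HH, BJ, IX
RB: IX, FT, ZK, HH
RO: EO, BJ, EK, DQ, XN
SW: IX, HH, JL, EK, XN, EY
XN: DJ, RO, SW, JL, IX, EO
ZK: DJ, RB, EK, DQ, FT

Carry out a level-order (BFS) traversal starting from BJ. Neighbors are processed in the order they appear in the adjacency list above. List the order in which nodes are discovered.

Visit BJ; enqueue DJ, RO, JL, EY → queue [DJ, RO, JL, EY]
Visit DJ; enqueue XN, DQ, ZK, HH, EK → queue [RO, JL, EY, XN, DQ, ZK, HH, EK]
Visit RO; enqueue EO → queue [JL, EY, XN, DQ, ZK, HH, EK, EO]
Visit JL; enqueue SW, IX → queue [EY, XN, DQ, ZK, HH, EK, EO, SW, IX]
Visit EY → queue [XN, DQ, ZK, HH, EK, EO, SW, IX]
Visit XN → queue [DQ, ZK, HH, EK, EO, SW, IX]
Visit DQ; enqueue FT → queue [ZK, HH, EK, EO, SW, IX, FT]
Visit ZK; enqueue RB → queue [HH, EK, EO, SW, IX, FT, RB]
Visit HH → queue [EK, EO, SW, IX, FT, RB]
Visit EK → queue [EO, SW, IX, FT, RB]
Visit EO → queue [SW, IX, FT, RB]
Visit SW → queue [IX, FT, RB]
Visit IX → queue [FT, RB]
Visit FT → queue [RB]
Visit RB → queue []

BJ, DJ, RO, JL, EY, XN, DQ, ZK, HH, EK, EO, SW, IX, FT, RB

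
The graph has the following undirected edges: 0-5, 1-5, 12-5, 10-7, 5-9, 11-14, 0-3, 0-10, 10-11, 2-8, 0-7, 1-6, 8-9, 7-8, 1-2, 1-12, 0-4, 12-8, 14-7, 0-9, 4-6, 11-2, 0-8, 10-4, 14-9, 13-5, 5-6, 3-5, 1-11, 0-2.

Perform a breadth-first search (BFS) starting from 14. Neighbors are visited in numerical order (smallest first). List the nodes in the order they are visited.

Visit 14; enqueue 7, 9, 11 → queue [7, 9, 11]
Visit 7; enqueue 0, 8, 10 → queue [9, 11, 0, 8, 10]
Visit 9; enqueue 5 → queue [11, 0, 8, 10, 5]
Visit 11; enqueue 1, 2 → queue [0, 8, 10, 5, 1, 2]
Visit 0; enqueue 3, 4 → queue [8, 10, 5, 1, 2, 3, 4]
Visit 8; enqueue 12 → queue [10, 5, 1, 2, 3, 4, 12]
Visit 10 → queue [5, 1, 2, 3, 4, 12]
Visit 5; enqueue 6, 13 → queue [1, 2, 3, 4, 12, 6, 13]
Visit 1 → queue [2, 3, 4, 12, 6, 13]
Visit 2 → queue [3, 4, 12, 6, 13]
Visit 3 → queue [4, 12, 6, 13]
Visit 4 → queue [12, 6, 13]
Visit 12 → queue [6, 13]
Visit 6 → queue [13]
Visit 13 → queue []

14 -> 7 -> 9 -> 11 -> 0 -> 8 -> 10 -> 5 -> 1 -> 2 -> 3 -> 4 -> 12 -> 6 -> 13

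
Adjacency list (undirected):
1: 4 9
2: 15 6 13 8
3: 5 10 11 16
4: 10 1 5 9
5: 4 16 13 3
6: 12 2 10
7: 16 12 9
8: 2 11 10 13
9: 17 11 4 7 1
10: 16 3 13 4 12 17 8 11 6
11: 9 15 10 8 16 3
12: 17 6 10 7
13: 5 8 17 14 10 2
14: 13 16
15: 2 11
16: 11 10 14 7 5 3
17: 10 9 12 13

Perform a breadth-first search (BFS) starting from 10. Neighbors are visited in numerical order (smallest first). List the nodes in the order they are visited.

Visit 10; enqueue 3, 4, 6, 8, 11, 12, 13, 16, 17 → queue [3, 4, 6, 8, 11, 12, 13, 16, 17]
Visit 3; enqueue 5 → queue [4, 6, 8, 11, 12, 13, 16, 17, 5]
Visit 4; enqueue 1, 9 → queue [6, 8, 11, 12, 13, 16, 17, 5, 1, 9]
Visit 6; enqueue 2 → queue [8, 11, 12, 13, 16, 17, 5, 1, 9, 2]
Visit 8 → queue [11, 12, 13, 16, 17, 5, 1, 9, 2]
Visit 11; enqueue 15 → queue [12, 13, 16, 17, 5, 1, 9, 2, 15]
Visit 12; enqueue 7 → queue [13, 16, 17, 5, 1, 9, 2, 15, 7]
Visit 13; enqueue 14 → queue [16, 17, 5, 1, 9, 2, 15, 7, 14]
Visit 16 → queue [17, 5, 1, 9, 2, 15, 7, 14]
Visit 17 → queue [5, 1, 9, 2, 15, 7, 14]
Visit 5 → queue [1, 9, 2, 15, 7, 14]
Visit 1 → queue [9, 2, 15, 7, 14]
Visit 9 → queue [2, 15, 7, 14]
Visit 2 → queue [15, 7, 14]
Visit 15 → queue [7, 14]
Visit 7 → queue [14]
Visit 14 → queue []

10, 3, 4, 6, 8, 11, 12, 13, 16, 17, 5, 1, 9, 2, 15, 7, 14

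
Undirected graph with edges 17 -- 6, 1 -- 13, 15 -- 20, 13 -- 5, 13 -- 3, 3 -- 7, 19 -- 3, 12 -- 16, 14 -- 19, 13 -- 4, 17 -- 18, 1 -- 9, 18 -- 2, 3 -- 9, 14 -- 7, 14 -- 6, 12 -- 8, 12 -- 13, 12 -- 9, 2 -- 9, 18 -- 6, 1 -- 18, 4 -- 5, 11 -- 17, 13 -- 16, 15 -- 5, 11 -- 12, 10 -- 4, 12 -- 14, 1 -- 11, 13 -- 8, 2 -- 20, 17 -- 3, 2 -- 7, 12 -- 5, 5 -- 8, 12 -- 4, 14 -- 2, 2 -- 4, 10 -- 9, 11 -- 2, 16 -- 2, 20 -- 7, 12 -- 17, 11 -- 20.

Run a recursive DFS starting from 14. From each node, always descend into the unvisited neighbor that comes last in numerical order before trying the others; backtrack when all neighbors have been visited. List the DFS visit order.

14 19 3 17 18 6 2 20 15 5 13 16 12 11 1 9 10 4 8 7

Visit 14
14 → 19
19 → 3
3 → 17
17 → 18
18 → 6
18 → 2
2 → 20
20 → 15
15 → 5
5 → 13
13 → 16
16 → 12
12 → 11
11 → 1
1 → 9
9 → 10
10 → 4
12 → 8
20 → 7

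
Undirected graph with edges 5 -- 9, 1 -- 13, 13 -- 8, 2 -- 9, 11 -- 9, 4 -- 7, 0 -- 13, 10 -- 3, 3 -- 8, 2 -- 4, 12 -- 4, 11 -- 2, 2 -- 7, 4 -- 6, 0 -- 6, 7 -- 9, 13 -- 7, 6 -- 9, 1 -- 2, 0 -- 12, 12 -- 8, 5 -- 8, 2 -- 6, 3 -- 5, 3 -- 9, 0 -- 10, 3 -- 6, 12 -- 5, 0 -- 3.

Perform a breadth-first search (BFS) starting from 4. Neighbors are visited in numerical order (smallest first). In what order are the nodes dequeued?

Visit 4; enqueue 2, 6, 7, 12 → queue [2, 6, 7, 12]
Visit 2; enqueue 1, 9, 11 → queue [6, 7, 12, 1, 9, 11]
Visit 6; enqueue 0, 3 → queue [7, 12, 1, 9, 11, 0, 3]
Visit 7; enqueue 13 → queue [12, 1, 9, 11, 0, 3, 13]
Visit 12; enqueue 5, 8 → queue [1, 9, 11, 0, 3, 13, 5, 8]
Visit 1 → queue [9, 11, 0, 3, 13, 5, 8]
Visit 9 → queue [11, 0, 3, 13, 5, 8]
Visit 11 → queue [0, 3, 13, 5, 8]
Visit 0; enqueue 10 → queue [3, 13, 5, 8, 10]
Visit 3 → queue [13, 5, 8, 10]
Visit 13 → queue [5, 8, 10]
Visit 5 → queue [8, 10]
Visit 8 → queue [10]
Visit 10 → queue []

4, 2, 6, 7, 12, 1, 9, 11, 0, 3, 13, 5, 8, 10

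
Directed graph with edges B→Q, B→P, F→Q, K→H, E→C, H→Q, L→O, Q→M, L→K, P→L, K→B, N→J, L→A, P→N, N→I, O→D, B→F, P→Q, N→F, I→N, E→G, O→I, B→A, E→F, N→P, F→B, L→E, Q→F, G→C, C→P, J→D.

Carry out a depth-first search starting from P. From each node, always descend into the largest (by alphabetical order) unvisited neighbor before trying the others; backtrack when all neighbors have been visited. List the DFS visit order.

P → Q → M → F → B → A → N → J → D → I → L → O → K → H → E → G → C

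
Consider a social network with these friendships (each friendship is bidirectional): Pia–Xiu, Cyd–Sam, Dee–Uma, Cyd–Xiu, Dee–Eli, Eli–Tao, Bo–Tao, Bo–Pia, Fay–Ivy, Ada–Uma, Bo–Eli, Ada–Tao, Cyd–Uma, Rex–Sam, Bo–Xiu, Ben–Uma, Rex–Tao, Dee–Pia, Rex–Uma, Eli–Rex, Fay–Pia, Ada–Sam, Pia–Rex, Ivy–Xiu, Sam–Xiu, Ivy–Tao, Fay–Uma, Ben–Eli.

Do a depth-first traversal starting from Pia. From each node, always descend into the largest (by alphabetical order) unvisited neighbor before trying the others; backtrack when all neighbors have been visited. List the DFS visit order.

Pia Xiu Sam Rex Uma Fay Ivy Tao Eli Dee Bo Ben Ada Cyd

Visit Pia
Pia → Xiu
Xiu → Sam
Sam → Rex
Rex → Uma
Uma → Fay
Fay → Ivy
Ivy → Tao
Tao → Eli
Eli → Dee
Eli → Bo
Eli → Ben
Tao → Ada
Uma → Cyd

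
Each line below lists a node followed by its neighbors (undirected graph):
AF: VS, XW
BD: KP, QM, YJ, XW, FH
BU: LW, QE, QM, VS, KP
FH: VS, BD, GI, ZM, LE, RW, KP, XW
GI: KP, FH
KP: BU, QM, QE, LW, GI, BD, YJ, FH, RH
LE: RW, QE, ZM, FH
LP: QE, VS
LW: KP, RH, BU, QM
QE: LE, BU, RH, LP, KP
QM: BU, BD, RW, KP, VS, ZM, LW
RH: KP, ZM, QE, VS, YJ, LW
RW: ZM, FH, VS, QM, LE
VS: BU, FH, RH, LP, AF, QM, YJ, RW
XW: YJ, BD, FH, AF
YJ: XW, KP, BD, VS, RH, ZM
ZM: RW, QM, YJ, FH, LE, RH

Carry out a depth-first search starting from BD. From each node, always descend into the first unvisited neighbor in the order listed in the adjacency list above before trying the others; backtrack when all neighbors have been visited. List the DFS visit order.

Visit BD
BD → KP
KP → BU
BU → LW
LW → RH
RH → ZM
ZM → RW
RW → FH
FH → VS
VS → LP
LP → QE
QE → LE
VS → AF
AF → XW
XW → YJ
VS → QM
FH → GI

BD, KP, BU, LW, RH, ZM, RW, FH, VS, LP, QE, LE, AF, XW, YJ, QM, GI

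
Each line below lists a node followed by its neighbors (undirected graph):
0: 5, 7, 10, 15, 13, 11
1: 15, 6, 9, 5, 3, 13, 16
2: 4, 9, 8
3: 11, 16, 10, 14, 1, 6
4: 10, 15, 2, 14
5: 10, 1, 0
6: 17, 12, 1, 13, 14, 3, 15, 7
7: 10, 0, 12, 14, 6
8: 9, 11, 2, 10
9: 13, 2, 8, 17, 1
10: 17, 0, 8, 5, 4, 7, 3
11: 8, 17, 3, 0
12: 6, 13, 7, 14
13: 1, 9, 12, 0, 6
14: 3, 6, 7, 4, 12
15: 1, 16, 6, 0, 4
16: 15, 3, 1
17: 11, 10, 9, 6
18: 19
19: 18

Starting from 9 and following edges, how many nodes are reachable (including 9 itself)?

BFS from 9 visits: 9, 13, 2, 8, 17, 1, 12, 0, 6, 4, 11, 10, 15, 5, 3, 16, 7, 14
Reachable nodes: 18 of 20 total.

18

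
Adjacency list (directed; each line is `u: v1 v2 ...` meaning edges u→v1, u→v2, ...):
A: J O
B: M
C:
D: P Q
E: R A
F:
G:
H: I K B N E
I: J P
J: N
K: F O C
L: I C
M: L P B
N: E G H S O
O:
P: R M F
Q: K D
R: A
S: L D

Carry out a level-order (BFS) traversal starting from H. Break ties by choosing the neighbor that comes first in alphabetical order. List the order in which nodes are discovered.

H, B, E, I, K, N, M, A, R, J, P, C, F, O, G, S, L, D, Q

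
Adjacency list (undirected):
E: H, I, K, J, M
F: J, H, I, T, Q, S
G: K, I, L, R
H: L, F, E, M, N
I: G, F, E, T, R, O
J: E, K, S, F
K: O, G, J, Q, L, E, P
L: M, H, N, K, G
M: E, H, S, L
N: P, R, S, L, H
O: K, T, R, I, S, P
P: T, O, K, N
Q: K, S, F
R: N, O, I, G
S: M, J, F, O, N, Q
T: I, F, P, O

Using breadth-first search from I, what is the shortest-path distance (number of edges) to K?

Level 0: I
Level 1: E, F, G, O, R, T
Level 2: H, J, K, L, M, N, P, Q, S
K first appears at level 2.

2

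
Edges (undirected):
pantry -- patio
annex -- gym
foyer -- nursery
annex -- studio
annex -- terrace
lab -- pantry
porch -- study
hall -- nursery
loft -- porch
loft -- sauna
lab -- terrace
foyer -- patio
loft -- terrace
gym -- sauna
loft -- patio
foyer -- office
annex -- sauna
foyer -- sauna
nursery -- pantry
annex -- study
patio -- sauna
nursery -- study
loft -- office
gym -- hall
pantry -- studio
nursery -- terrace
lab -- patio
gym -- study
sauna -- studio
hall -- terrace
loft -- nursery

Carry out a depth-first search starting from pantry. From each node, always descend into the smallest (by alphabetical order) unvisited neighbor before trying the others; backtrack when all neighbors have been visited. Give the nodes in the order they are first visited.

pantry, lab, patio, foyer, nursery, hall, gym, annex, sauna, loft, office, porch, study, terrace, studio

Visit pantry
pantry → lab
lab → patio
patio → foyer
foyer → nursery
nursery → hall
hall → gym
gym → annex
annex → sauna
sauna → loft
loft → office
loft → porch
porch → study
loft → terrace
sauna → studio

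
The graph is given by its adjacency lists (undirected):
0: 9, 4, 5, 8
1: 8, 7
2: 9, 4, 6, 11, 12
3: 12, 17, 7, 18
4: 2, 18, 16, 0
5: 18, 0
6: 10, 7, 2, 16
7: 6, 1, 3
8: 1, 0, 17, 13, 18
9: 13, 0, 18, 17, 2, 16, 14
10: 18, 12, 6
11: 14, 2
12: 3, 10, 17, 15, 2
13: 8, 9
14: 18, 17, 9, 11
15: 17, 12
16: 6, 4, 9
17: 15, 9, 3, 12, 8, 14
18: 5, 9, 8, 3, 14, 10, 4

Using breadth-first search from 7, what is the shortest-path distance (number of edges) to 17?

2

Level 0: 7
Level 1: 1, 3, 6
Level 2: 2, 8, 10, 12, 16, 17, 18
Level 3: 0, 4, 5, 9, 11, 13, 14, 15
17 first appears at level 2.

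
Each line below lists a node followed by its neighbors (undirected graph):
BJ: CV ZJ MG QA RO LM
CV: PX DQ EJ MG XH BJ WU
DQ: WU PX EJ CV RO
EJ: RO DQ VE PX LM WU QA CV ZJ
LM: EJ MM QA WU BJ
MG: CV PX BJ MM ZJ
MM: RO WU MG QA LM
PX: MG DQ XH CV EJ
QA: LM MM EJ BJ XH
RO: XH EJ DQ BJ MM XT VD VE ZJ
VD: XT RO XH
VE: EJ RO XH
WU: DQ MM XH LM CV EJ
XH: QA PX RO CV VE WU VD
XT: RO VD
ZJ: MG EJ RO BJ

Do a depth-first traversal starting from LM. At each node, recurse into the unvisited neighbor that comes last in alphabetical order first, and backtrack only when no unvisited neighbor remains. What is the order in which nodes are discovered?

Visit LM
LM → WU
WU → XH
XH → VE
VE → RO
RO → ZJ
ZJ → MG
MG → PX
PX → EJ
EJ → QA
QA → MM
QA → BJ
BJ → CV
CV → DQ
RO → XT
XT → VD

LM → WU → XH → VE → RO → ZJ → MG → PX → EJ → QA → MM → BJ → CV → DQ → XT → VD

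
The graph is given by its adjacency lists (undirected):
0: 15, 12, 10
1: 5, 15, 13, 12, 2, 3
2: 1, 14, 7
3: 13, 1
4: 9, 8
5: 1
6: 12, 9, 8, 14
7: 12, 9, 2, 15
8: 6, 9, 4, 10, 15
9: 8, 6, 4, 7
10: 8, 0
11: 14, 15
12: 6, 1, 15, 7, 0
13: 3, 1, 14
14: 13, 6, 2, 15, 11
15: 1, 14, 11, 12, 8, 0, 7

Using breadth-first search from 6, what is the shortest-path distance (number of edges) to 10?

Level 0: 6
Level 1: 8, 9, 12, 14
Level 2: 0, 1, 2, 4, 7, 10, 11, 13, 15
Level 3: 3, 5
10 first appears at level 2.

2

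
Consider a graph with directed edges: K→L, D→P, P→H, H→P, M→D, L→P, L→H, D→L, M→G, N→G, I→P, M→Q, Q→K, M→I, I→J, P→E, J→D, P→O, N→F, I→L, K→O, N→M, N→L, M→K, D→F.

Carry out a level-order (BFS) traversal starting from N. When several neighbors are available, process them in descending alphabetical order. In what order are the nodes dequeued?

Visit N; enqueue M, L, G, F → queue [M, L, G, F]
Visit M; enqueue Q, K, I, D → queue [L, G, F, Q, K, I, D]
Visit L; enqueue P, H → queue [G, F, Q, K, I, D, P, H]
Visit G → queue [F, Q, K, I, D, P, H]
Visit F → queue [Q, K, I, D, P, H]
Visit Q → queue [K, I, D, P, H]
Visit K; enqueue O → queue [I, D, P, H, O]
Visit I; enqueue J → queue [D, P, H, O, J]
Visit D → queue [P, H, O, J]
Visit P; enqueue E → queue [H, O, J, E]
Visit H → queue [O, J, E]
Visit O → queue [J, E]
Visit J → queue [E]
Visit E → queue []

N, M, L, G, F, Q, K, I, D, P, H, O, J, E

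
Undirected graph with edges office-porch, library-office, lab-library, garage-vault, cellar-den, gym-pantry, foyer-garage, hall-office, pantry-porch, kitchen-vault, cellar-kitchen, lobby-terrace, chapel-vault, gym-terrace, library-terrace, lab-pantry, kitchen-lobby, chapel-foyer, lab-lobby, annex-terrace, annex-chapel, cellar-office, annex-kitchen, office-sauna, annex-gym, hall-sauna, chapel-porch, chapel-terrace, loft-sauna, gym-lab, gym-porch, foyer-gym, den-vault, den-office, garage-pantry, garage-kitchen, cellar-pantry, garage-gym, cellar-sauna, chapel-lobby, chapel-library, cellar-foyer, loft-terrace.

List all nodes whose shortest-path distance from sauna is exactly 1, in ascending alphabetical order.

cellar, hall, loft, office

Level 0: sauna
Level 1: cellar, hall, loft, office
Level 2: den, foyer, kitchen, library, pantry, porch, terrace
Level 3: annex, chapel, garage, gym, lab, lobby, vault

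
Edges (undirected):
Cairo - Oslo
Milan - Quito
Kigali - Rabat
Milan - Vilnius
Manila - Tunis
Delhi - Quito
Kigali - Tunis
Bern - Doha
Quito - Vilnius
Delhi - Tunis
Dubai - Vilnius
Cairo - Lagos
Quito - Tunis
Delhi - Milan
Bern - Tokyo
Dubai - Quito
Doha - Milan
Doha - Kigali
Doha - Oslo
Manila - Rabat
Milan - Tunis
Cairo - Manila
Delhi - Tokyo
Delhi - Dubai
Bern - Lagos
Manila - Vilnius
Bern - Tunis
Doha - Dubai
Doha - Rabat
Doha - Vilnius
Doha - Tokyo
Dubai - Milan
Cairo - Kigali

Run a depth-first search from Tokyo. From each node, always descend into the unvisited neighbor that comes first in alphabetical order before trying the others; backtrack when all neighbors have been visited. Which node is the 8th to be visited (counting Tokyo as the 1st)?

Visit Tokyo
Tokyo → Bern
Bern → Doha
Doha → Dubai
Dubai → Delhi
Delhi → Milan
Milan → Quito
Quito → Tunis
Tunis → Kigali
Kigali → Cairo
Cairo → Lagos
Cairo → Manila
Manila → Rabat
Manila → Vilnius
Cairo → Oslo

Visit order: Tokyo, Bern, Doha, Dubai, Delhi, Milan, Quito, Tunis, Kigali, Cairo, Lagos, Manila, Rabat, Vilnius, Oslo

Tunis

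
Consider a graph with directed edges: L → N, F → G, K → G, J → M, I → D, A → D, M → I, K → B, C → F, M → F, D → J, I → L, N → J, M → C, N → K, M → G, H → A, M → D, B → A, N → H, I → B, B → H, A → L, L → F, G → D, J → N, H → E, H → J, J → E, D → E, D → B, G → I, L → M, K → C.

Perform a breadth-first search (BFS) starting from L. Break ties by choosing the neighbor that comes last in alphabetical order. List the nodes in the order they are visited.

L → N → M → F → K → J → H → I → G → D → C → B → E → A

Visit L; enqueue N, M, F → queue [N, M, F]
Visit N; enqueue K, J, H → queue [M, F, K, J, H]
Visit M; enqueue I, G, D, C → queue [F, K, J, H, I, G, D, C]
Visit F → queue [K, J, H, I, G, D, C]
Visit K; enqueue B → queue [J, H, I, G, D, C, B]
Visit J; enqueue E → queue [H, I, G, D, C, B, E]
Visit H; enqueue A → queue [I, G, D, C, B, E, A]
Visit I → queue [G, D, C, B, E, A]
Visit G → queue [D, C, B, E, A]
Visit D → queue [C, B, E, A]
Visit C → queue [B, E, A]
Visit B → queue [E, A]
Visit E → queue [A]
Visit A → queue []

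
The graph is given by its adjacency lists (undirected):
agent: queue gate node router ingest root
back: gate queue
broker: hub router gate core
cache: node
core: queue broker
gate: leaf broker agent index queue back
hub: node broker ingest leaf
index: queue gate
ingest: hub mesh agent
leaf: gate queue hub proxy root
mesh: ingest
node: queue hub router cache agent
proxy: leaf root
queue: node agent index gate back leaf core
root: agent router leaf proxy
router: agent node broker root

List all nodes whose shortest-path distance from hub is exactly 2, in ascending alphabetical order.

agent, cache, core, gate, mesh, proxy, queue, root, router

Level 0: hub
Level 1: broker, ingest, leaf, node
Level 2: agent, cache, core, gate, mesh, proxy, queue, root, router
Level 3: back, index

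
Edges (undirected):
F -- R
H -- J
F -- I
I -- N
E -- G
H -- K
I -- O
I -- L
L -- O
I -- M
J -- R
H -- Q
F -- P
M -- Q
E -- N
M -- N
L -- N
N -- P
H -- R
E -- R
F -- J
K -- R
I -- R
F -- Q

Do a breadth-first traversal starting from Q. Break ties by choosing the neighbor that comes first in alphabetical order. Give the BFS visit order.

Q, F, H, M, I, J, P, R, K, N, L, O, E, G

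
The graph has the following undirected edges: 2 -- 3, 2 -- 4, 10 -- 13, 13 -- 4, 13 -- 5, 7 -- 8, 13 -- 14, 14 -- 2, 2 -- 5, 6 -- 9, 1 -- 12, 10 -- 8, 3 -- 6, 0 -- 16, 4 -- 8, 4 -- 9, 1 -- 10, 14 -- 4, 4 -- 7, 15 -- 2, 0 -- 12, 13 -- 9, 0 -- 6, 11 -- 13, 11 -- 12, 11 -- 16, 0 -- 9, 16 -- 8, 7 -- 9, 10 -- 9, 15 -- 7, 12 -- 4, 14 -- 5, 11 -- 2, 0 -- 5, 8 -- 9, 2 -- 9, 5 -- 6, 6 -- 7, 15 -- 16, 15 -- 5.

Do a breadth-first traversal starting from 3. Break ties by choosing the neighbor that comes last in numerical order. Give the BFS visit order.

Visit 3; enqueue 6, 2 → queue [6, 2]
Visit 6; enqueue 9, 7, 5, 0 → queue [2, 9, 7, 5, 0]
Visit 2; enqueue 15, 14, 11, 4 → queue [9, 7, 5, 0, 15, 14, 11, 4]
Visit 9; enqueue 13, 10, 8 → queue [7, 5, 0, 15, 14, 11, 4, 13, 10, 8]
Visit 7 → queue [5, 0, 15, 14, 11, 4, 13, 10, 8]
Visit 5 → queue [0, 15, 14, 11, 4, 13, 10, 8]
Visit 0; enqueue 16, 12 → queue [15, 14, 11, 4, 13, 10, 8, 16, 12]
Visit 15 → queue [14, 11, 4, 13, 10, 8, 16, 12]
Visit 14 → queue [11, 4, 13, 10, 8, 16, 12]
Visit 11 → queue [4, 13, 10, 8, 16, 12]
Visit 4 → queue [13, 10, 8, 16, 12]
Visit 13 → queue [10, 8, 16, 12]
Visit 10; enqueue 1 → queue [8, 16, 12, 1]
Visit 8 → queue [16, 12, 1]
Visit 16 → queue [12, 1]
Visit 12 → queue [1]
Visit 1 → queue []

3 -> 6 -> 2 -> 9 -> 7 -> 5 -> 0 -> 15 -> 14 -> 11 -> 4 -> 13 -> 10 -> 8 -> 16 -> 12 -> 1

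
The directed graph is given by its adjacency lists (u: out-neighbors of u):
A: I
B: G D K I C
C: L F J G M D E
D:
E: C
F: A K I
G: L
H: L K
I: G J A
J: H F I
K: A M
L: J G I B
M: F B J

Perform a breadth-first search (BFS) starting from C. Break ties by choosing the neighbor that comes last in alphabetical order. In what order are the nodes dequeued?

Visit C; enqueue M, L, J, G, F, E, D → queue [M, L, J, G, F, E, D]
Visit M; enqueue B → queue [L, J, G, F, E, D, B]
Visit L; enqueue I → queue [J, G, F, E, D, B, I]
Visit J; enqueue H → queue [G, F, E, D, B, I, H]
Visit G → queue [F, E, D, B, I, H]
Visit F; enqueue K, A → queue [E, D, B, I, H, K, A]
Visit E → queue [D, B, I, H, K, A]
Visit D → queue [B, I, H, K, A]
Visit B → queue [I, H, K, A]
Visit I → queue [H, K, A]
Visit H → queue [K, A]
Visit K → queue [A]
Visit A → queue []

C -> M -> L -> J -> G -> F -> E -> D -> B -> I -> H -> K -> A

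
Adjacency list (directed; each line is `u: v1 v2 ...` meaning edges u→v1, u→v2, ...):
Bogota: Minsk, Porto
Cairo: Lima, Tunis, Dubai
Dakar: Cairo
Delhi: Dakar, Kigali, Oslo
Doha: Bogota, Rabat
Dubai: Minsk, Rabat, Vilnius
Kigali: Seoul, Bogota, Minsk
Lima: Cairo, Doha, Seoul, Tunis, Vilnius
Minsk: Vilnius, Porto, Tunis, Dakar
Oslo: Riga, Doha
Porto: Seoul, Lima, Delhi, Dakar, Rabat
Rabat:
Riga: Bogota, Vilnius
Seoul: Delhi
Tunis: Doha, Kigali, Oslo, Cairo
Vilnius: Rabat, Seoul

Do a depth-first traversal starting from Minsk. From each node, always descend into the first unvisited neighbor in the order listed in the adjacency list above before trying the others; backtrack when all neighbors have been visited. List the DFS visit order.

Minsk Vilnius Rabat Seoul Delhi Dakar Cairo Lima Doha Bogota Porto Tunis Kigali Oslo Riga Dubai

Visit Minsk
Minsk → Vilnius
Vilnius → Rabat
Vilnius → Seoul
Seoul → Delhi
Delhi → Dakar
Dakar → Cairo
Cairo → Lima
Lima → Doha
Doha → Bogota
Bogota → Porto
Lima → Tunis
Tunis → Kigali
Tunis → Oslo
Oslo → Riga
Cairo → Dubai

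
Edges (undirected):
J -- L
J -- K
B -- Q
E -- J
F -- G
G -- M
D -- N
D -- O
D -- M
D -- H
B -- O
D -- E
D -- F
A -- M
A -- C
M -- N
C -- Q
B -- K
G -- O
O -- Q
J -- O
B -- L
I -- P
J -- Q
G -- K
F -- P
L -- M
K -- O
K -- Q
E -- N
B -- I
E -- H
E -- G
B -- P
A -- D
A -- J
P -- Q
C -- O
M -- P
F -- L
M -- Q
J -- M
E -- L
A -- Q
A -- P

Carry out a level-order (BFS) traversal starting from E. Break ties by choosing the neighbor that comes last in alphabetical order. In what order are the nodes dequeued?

Visit E; enqueue N, L, J, H, G, D → queue [N, L, J, H, G, D]
Visit N; enqueue M → queue [L, J, H, G, D, M]
Visit L; enqueue F, B → queue [J, H, G, D, M, F, B]
Visit J; enqueue Q, O, K, A → queue [H, G, D, M, F, B, Q, O, K, A]
Visit H → queue [G, D, M, F, B, Q, O, K, A]
Visit G → queue [D, M, F, B, Q, O, K, A]
Visit D → queue [M, F, B, Q, O, K, A]
Visit M; enqueue P → queue [F, B, Q, O, K, A, P]
Visit F → queue [B, Q, O, K, A, P]
Visit B; enqueue I → queue [Q, O, K, A, P, I]
Visit Q; enqueue C → queue [O, K, A, P, I, C]
Visit O → queue [K, A, P, I, C]
Visit K → queue [A, P, I, C]
Visit A → queue [P, I, C]
Visit P → queue [I, C]
Visit I → queue [C]
Visit C → queue []

E N L J H G D M F B Q O K A P I C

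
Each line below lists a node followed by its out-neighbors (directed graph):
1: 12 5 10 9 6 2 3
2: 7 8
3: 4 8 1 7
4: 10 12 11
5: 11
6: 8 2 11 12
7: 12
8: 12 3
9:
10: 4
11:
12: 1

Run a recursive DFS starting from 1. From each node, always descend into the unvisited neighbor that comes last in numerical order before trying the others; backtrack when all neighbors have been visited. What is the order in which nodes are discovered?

1, 12, 10, 4, 11, 9, 6, 8, 3, 7, 2, 5

Visit 1
1 → 12
1 → 10
10 → 4
4 → 11
1 → 9
1 → 6
6 → 8
8 → 3
3 → 7
6 → 2
1 → 5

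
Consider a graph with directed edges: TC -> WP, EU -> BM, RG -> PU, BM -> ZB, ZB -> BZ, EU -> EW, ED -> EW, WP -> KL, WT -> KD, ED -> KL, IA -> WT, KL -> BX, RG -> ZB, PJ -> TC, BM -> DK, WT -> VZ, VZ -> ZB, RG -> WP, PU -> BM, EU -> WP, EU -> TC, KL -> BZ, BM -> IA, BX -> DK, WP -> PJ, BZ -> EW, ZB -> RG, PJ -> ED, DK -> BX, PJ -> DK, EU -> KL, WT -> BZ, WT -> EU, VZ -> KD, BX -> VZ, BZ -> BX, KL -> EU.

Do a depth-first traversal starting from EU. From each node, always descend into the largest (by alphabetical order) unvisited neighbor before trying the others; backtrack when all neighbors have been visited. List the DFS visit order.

Visit EU
EU → WP
WP → PJ
PJ → TC
PJ → ED
ED → KL
KL → BZ
BZ → EW
BZ → BX
BX → VZ
VZ → ZB
ZB → RG
RG → PU
PU → BM
BM → IA
IA → WT
WT → KD
BM → DK

EU WP PJ TC ED KL BZ EW BX VZ ZB RG PU BM IA WT KD DK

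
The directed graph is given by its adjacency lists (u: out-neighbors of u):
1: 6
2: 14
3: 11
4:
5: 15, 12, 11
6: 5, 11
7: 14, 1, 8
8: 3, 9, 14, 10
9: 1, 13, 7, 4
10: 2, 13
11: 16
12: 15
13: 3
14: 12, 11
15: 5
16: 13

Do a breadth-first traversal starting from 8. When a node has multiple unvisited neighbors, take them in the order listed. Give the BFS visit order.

Visit 8; enqueue 3, 9, 14, 10 → queue [3, 9, 14, 10]
Visit 3; enqueue 11 → queue [9, 14, 10, 11]
Visit 9; enqueue 1, 13, 7, 4 → queue [14, 10, 11, 1, 13, 7, 4]
Visit 14; enqueue 12 → queue [10, 11, 1, 13, 7, 4, 12]
Visit 10; enqueue 2 → queue [11, 1, 13, 7, 4, 12, 2]
Visit 11; enqueue 16 → queue [1, 13, 7, 4, 12, 2, 16]
Visit 1; enqueue 6 → queue [13, 7, 4, 12, 2, 16, 6]
Visit 13 → queue [7, 4, 12, 2, 16, 6]
Visit 7 → queue [4, 12, 2, 16, 6]
Visit 4 → queue [12, 2, 16, 6]
Visit 12; enqueue 15 → queue [2, 16, 6, 15]
Visit 2 → queue [16, 6, 15]
Visit 16 → queue [6, 15]
Visit 6; enqueue 5 → queue [15, 5]
Visit 15 → queue [5]
Visit 5 → queue []

8, 3, 9, 14, 10, 11, 1, 13, 7, 4, 12, 2, 16, 6, 15, 5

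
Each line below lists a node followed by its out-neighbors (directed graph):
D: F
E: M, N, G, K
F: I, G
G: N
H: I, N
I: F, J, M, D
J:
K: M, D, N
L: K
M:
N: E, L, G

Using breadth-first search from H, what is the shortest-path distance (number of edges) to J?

2

Level 0: H
Level 1: I, N
Level 2: D, E, F, G, J, L, M
Level 3: K
J first appears at level 2.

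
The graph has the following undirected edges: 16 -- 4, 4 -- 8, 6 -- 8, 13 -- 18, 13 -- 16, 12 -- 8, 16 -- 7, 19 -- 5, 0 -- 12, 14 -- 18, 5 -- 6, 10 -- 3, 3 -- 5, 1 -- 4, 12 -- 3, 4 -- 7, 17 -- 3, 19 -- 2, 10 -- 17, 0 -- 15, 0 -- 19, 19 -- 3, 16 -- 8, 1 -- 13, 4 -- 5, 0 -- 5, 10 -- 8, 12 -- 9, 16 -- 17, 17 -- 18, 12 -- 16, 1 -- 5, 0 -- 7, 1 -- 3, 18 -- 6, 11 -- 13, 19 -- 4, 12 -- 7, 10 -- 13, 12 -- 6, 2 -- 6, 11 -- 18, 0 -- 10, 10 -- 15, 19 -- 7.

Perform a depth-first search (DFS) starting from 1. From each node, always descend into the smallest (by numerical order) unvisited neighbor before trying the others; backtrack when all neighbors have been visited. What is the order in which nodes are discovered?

1 -> 3 -> 5 -> 0 -> 7 -> 4 -> 8 -> 6 -> 2 -> 19 -> 12 -> 9 -> 16 -> 13 -> 10 -> 15 -> 17 -> 18 -> 11 -> 14

Visit 1
1 → 3
3 → 5
5 → 0
0 → 7
7 → 4
4 → 8
8 → 6
6 → 2
2 → 19
6 → 12
12 → 9
12 → 16
16 → 13
13 → 10
10 → 15
10 → 17
17 → 18
18 → 11
18 → 14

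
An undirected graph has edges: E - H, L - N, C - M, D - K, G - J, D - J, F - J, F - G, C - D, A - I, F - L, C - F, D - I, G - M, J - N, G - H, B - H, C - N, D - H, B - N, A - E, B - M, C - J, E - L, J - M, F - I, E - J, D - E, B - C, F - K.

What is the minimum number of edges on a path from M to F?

2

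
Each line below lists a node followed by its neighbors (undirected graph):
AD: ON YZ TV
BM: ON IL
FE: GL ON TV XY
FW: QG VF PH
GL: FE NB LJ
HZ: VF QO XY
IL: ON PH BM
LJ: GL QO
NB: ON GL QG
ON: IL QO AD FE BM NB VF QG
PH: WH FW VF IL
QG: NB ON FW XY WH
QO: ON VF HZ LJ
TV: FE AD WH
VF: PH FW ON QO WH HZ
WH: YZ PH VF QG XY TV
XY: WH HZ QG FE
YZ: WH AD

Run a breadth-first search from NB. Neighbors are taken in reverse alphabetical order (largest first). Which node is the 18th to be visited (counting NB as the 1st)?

Visit NB; enqueue QG, ON, GL → queue [QG, ON, GL]
Visit QG; enqueue XY, WH, FW → queue [ON, GL, XY, WH, FW]
Visit ON; enqueue VF, QO, IL, FE, BM, AD → queue [GL, XY, WH, FW, VF, QO, IL, FE, BM, AD]
Visit GL; enqueue LJ → queue [XY, WH, FW, VF, QO, IL, FE, BM, AD, LJ]
Visit XY; enqueue HZ → queue [WH, FW, VF, QO, IL, FE, BM, AD, LJ, HZ]
Visit WH; enqueue YZ, TV, PH → queue [FW, VF, QO, IL, FE, BM, AD, LJ, HZ, YZ, TV, PH]
Visit FW → queue [VF, QO, IL, FE, BM, AD, LJ, HZ, YZ, TV, PH]
Visit VF → queue [QO, IL, FE, BM, AD, LJ, HZ, YZ, TV, PH]
Visit QO → queue [IL, FE, BM, AD, LJ, HZ, YZ, TV, PH]
Visit IL → queue [FE, BM, AD, LJ, HZ, YZ, TV, PH]
Visit FE → queue [BM, AD, LJ, HZ, YZ, TV, PH]
Visit BM → queue [AD, LJ, HZ, YZ, TV, PH]
Visit AD → queue [LJ, HZ, YZ, TV, PH]
Visit LJ → queue [HZ, YZ, TV, PH]
Visit HZ → queue [YZ, TV, PH]
Visit YZ → queue [TV, PH]
Visit TV → queue [PH]
Visit PH → queue []

Visit order: NB, QG, ON, GL, XY, WH, FW, VF, QO, IL, FE, BM, AD, LJ, HZ, YZ, TV, PH

PH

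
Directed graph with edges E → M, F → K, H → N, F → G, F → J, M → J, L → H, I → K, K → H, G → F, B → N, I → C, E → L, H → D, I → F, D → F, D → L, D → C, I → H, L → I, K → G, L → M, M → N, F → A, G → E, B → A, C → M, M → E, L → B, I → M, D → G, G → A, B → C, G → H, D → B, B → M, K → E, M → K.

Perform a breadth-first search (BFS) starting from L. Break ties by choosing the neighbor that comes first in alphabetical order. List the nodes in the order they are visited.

L, B, H, I, M, A, C, N, D, F, K, E, J, G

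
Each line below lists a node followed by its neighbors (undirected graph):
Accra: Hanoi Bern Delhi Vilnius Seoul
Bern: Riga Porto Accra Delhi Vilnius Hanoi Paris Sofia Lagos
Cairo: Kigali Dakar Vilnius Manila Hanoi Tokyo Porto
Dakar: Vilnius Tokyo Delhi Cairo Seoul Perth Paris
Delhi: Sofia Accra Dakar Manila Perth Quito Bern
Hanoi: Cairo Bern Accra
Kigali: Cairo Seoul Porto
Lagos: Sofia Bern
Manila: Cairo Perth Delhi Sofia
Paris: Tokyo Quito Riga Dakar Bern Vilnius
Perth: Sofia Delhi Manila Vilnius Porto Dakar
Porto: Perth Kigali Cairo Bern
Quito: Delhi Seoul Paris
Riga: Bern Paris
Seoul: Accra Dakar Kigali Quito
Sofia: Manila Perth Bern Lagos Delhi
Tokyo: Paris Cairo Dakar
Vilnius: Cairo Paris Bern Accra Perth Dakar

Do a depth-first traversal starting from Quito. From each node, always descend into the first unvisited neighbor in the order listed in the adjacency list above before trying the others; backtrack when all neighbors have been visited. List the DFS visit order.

Visit Quito
Quito → Delhi
Delhi → Sofia
Sofia → Manila
Manila → Cairo
Cairo → Kigali
Kigali → Seoul
Seoul → Accra
Accra → Hanoi
Hanoi → Bern
Bern → Riga
Riga → Paris
Paris → Tokyo
Tokyo → Dakar
Dakar → Vilnius
Vilnius → Perth
Perth → Porto
Bern → Lagos

Quito, Delhi, Sofia, Manila, Cairo, Kigali, Seoul, Accra, Hanoi, Bern, Riga, Paris, Tokyo, Dakar, Vilnius, Perth, Porto, Lagos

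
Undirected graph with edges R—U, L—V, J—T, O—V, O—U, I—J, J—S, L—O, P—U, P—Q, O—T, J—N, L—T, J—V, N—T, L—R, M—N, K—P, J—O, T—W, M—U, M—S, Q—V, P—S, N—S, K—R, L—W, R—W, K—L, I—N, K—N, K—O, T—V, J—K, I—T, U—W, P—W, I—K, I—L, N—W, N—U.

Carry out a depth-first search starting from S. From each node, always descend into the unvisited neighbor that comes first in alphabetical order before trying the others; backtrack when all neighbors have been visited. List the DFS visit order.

Visit S
S → J
J → I
I → K
K → L
L → O
O → T
T → N
N → M
M → U
U → P
P → Q
Q → V
P → W
W → R

S, J, I, K, L, O, T, N, M, U, P, Q, V, W, R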